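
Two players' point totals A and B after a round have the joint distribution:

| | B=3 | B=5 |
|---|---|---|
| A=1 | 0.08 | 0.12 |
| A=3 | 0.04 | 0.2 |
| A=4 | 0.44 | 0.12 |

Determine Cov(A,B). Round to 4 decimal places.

-0.3808

E[A] = 3.16,  E[B] = 3.88
E[AB] = 11.88
Cov(A,B) = E[AB] − E[A]E[B] = 11.88 − (3.16)(3.88) = -0.3808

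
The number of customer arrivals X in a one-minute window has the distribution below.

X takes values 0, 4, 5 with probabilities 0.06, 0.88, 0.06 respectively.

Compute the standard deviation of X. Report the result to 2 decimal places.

0.99

E[X] = (0)(0.06) + (4)(0.88) + (5)(0.06) = 3.82
E[X²] = (0)²(0.06) + (4)²(0.88) + (5)²(0.06) = 15.58
var(X) = E[X²] − (E[X])² = 15.58 − (3.82)² = 0.9876
SD(X) = √0.9876 ≈ 0.99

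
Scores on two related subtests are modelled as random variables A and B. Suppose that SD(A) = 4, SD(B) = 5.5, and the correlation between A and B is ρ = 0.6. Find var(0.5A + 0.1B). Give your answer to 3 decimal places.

5.623

var(A) = (4)² = 16;  var(B) = (5.5)² = 30.25
Cov(A,B) = ρ·SD(A)·SD(B) = 0.6·4·5.5 = 13.2
var(0.5A + 0.1B) = (0.5)²·var(A) + (0.1)²·var(B) + 2·(0.5)·(0.1)·Cov(A,B)
= 0.25·16 + 0.01·30.25 + 0.1·13.2 = 5.6225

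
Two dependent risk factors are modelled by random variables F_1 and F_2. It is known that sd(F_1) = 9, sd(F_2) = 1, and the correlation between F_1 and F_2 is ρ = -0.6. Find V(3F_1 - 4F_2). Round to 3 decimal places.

874.600

V(F_1) = (9)² = 81;  V(F_2) = (1)² = 1
Cov(F_1,F_2) = ρ·sd(F_1)·sd(F_2) = -0.6·9·1 = -5.4
V(3F_1 - 4F_2) = (3)²·V(F_1) + (-4)²·V(F_2) + 2·(3)·(-4)·Cov(F_1,F_2)
= 9·81 + 16·1 + -24·-5.4 = 874.6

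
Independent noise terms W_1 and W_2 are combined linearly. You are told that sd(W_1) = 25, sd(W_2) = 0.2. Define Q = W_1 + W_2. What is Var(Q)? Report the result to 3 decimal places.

Var(W_1) = 625, Var(W_2) = 0.04
By independence, Var(Q) = (1)²Var(W_1) + (1)²Var(W_2)
= (1)²·625 + (1)²·0.04 = 625.04

625.040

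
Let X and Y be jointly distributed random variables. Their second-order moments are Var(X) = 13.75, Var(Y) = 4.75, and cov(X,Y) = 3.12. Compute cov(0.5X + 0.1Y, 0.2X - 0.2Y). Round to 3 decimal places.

1.030

cov(0.5X + 0.1Y, 0.2X - 0.2Y) = (0.5)(0.2)Var(X) + (0.1)(-0.2)Var(Y) + [(0.5)(-0.2) + (0.1)(0.2)]cov(X,Y)
= 0.1·13.75 + -0.02·4.75 + -0.08·3.12 = 1.0304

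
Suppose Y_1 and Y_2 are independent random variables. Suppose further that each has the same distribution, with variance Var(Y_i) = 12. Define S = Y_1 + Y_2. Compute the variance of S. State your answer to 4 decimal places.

By independence, Var(S) = (1)²Var(Y_1) + (1)²Var(Y_2)
= (1)²·12 + (1)²·12 = 24

24.0000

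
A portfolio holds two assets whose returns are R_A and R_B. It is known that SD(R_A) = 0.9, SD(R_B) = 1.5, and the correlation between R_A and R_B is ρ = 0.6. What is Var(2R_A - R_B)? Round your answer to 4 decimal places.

Var(R_A) = (0.9)² = 0.81;  Var(R_B) = (1.5)² = 2.25
cov(R_A,R_B) = ρ·SD(R_A)·SD(R_B) = 0.6·0.9·1.5 = 0.81
Var(2R_A - R_B) = (2)²·Var(R_A) + (-1)²·Var(R_B) + 2·(2)·(-1)·cov(R_A,R_B)
= 4·0.81 + 1·2.25 + -4·0.81 = 2.25

2.2500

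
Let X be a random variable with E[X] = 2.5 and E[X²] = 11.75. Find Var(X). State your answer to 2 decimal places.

Var(X) = 11.75 − (2.5)² = 5.5

5.50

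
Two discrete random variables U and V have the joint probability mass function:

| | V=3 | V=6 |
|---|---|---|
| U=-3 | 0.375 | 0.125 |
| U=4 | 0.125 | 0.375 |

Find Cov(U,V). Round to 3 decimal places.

E[U] = 0.5,  E[V] = 4.5
E[UV] = 4.875
Cov(U,V) = E[UV] − E[U]E[V] = 4.875 − (0.5)(4.5) = 2.625

2.625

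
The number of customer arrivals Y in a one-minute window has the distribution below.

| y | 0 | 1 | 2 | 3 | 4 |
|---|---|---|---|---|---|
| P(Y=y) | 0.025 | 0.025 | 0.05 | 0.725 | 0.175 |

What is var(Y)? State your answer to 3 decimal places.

0.550

E[Y] = (0)(0.025) + (1)(0.025) + (2)(0.05) + (3)(0.725) + (4)(0.175) = 3
E[Y²] = (0)²(0.025) + (1)²(0.025) + (2)²(0.05) + (3)²(0.725) + (4)²(0.175) = 9.55
var(Y) = E[Y²] − (E[Y])² = 9.55 − (3)² = 0.55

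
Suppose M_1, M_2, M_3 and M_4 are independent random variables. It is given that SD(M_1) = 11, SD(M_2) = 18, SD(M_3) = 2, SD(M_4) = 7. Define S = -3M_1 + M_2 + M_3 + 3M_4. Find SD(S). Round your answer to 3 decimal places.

43.105

V(M_1) = 121, V(M_2) = 324, V(M_3) = 4, V(M_4) = 49
By independence, V(S) = (-3)²V(M_1) + (1)²V(M_2) + (1)²V(M_3) + (3)²V(M_4)
= (-3)²·121 + (1)²·324 + (1)²·4 + (3)²·49 = 1858
SD(S) = √1858 ≈ 43.105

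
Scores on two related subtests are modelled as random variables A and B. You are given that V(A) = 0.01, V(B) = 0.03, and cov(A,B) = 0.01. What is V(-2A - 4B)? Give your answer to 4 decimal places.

0.6800

V(-2A - 4B) = (-2)²·V(A) + (-4)²·V(B) + 2·(-2)·(-4)·cov(A,B)
= 4·0.01 + 16·0.03 + 16·0.01 = 0.68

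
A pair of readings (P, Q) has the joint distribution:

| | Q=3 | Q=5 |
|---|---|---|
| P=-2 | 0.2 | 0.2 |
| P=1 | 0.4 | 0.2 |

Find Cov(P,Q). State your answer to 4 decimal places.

E[P] = -0.2,  E[Q] = 3.8
E[PQ] = -1
Cov(P,Q) = E[PQ] − E[P]E[Q] = -1 − (-0.2)(3.8) = -0.24

-0.2400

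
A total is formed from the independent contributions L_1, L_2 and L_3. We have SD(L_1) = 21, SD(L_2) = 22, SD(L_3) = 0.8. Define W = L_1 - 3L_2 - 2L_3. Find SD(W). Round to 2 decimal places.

Var(L_1) = 441, Var(L_2) = 484, Var(L_3) = 0.64
By independence, Var(W) = (1)²Var(L_1) + (-3)²Var(L_2) + (-2)²Var(L_3)
= (1)²·441 + (-3)²·484 + (-2)²·0.64 = 4799.56
SD(W) = √4799.56 ≈ 69.28

69.28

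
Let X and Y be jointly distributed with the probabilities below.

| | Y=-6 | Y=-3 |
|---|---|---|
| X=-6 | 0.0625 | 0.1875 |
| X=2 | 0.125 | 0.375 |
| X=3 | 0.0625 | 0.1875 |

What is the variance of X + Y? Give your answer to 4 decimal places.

E[X] = 0.25,  E[Y] = -3.75,  E[XY] = -0.9375
var(X) = 13.25 − (0.25)² = 13.1875;  var(Y) = 15.75 − (-3.75)² = 1.6875
cov(X,Y) = -0.9375 − (0.25)(-3.75) = 0
var(X + Y) = (1)²·13.1875 + (1)²·1.6875 + 2·(1)·(1)·0 = 14.875

14.8750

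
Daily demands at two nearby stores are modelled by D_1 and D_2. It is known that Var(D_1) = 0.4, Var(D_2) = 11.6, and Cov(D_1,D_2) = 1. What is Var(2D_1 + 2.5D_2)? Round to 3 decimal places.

Var(2D_1 + 2.5D_2) = (2)²·Var(D_1) + (2.5)²·Var(D_2) + 2·(2)·(2.5)·Cov(D_1,D_2)
= 4·0.4 + 6.25·11.6 + 10·1 = 84.1

84.100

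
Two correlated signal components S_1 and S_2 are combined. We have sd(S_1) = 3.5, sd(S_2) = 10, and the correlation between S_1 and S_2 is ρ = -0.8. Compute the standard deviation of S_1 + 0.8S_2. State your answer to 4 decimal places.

Var(S_1) = (3.5)² = 12.25;  Var(S_2) = (10)² = 100
Cov(S_1,S_2) = ρ·sd(S_1)·sd(S_2) = -0.8·3.5·10 = -28
Var(S_1 + 0.8S_2) = (1)²·Var(S_1) + (0.8)²·Var(S_2) + 2·(1)·(0.8)·Cov(S_1,S_2)
= 1·12.25 + 0.64·100 + 1.6·-28 = 31.45
sd(S_1 + 0.8S_2) = √31.45 ≈ 5.6080

5.6080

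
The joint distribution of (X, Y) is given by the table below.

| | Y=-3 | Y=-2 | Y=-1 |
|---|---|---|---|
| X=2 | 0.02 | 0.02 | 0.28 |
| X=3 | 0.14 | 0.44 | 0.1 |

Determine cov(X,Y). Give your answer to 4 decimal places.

E[X] = 2.68,  E[Y] = -1.78
E[XY] = -4.96
cov(X,Y) = E[XY] − E[X]E[Y] = -4.96 − (2.68)(-1.78) = -0.1896

-0.1896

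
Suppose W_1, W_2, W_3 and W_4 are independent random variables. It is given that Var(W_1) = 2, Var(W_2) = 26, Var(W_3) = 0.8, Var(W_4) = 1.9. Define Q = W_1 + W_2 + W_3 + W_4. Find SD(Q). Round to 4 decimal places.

5.5408

By independence, Var(Q) = (1)²Var(W_1) + (1)²Var(W_2) + (1)²Var(W_3) + (1)²Var(W_4)
= (1)²·2 + (1)²·26 + (1)²·0.8 + (1)²·1.9 = 30.7
SD(Q) = √30.7 ≈ 5.5408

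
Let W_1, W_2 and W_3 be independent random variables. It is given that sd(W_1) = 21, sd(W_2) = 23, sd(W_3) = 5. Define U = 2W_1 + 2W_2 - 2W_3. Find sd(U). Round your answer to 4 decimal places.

Var(W_1) = 441, Var(W_2) = 529, Var(W_3) = 25
By independence, Var(U) = (2)²Var(W_1) + (2)²Var(W_2) + (-2)²Var(W_3)
= (2)²·441 + (2)²·529 + (-2)²·25 = 3980
sd(U) = √3980 ≈ 63.0872

63.0872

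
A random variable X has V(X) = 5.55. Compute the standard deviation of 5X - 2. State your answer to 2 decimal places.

V(5X - 2) = (5)²·5.55 = 138.75
SD(5X - 2) = √138.75 ≈ 11.78

11.78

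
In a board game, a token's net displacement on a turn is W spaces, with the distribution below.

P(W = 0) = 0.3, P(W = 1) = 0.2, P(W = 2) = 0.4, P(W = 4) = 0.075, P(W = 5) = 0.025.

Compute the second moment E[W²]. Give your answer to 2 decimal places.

E[W²] = (0)²(0.3) + (1)²(0.2) + (2)²(0.4) + (4)²(0.075) + (5)²(0.025) = 3.625

3.63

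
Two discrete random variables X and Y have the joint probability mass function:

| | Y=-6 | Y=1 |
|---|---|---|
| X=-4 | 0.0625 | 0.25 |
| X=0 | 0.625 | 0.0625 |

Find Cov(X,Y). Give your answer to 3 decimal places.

-4.266

E[X] = -1.25,  E[Y] = -3.8125
E[XY] = 0.5
Cov(X,Y) = E[XY] − E[X]E[Y] = 0.5 − (-1.25)(-3.8125) = -4.265625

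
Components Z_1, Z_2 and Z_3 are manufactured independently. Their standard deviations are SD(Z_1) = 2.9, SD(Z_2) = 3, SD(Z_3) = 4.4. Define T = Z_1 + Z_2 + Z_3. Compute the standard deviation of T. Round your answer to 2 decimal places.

6.06

var(Z_1) = 8.41, var(Z_2) = 9, var(Z_3) = 19.36
By independence, var(T) = (1)²var(Z_1) + (1)²var(Z_2) + (1)²var(Z_3)
= (1)²·8.41 + (1)²·9 + (1)²·19.36 = 36.77
SD(T) = √36.77 ≈ 6.06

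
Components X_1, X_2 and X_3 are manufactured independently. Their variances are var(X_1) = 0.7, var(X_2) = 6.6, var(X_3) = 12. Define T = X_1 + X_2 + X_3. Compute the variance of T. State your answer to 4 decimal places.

19.3000

By independence, var(T) = (1)²var(X_1) + (1)²var(X_2) + (1)²var(X_3)
= (1)²·0.7 + (1)²·6.6 + (1)²·12 = 19.3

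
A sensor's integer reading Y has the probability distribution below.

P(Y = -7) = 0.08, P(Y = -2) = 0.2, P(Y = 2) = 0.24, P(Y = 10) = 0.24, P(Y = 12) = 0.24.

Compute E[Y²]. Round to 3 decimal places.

64.240

E[Y²] = (-7)²(0.08) + (-2)²(0.2) + (2)²(0.24) + (10)²(0.24) + (12)²(0.24) = 64.24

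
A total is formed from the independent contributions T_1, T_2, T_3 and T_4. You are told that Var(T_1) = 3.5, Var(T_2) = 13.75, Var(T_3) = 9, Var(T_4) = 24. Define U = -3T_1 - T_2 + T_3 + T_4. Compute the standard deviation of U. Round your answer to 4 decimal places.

By independence, Var(U) = (-3)²Var(T_1) + (-1)²Var(T_2) + (1)²Var(T_3) + (1)²Var(T_4)
= (-3)²·3.5 + (-1)²·13.75 + (1)²·9 + (1)²·24 = 78.25
SD(U) = √78.25 ≈ 8.8459

8.8459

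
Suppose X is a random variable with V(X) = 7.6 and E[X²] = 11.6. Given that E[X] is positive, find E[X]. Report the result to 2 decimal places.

(E[X])² = E[X²] − V(X) = 11.6 − 7.6 = 4
E[X] = √4 = 2

2.00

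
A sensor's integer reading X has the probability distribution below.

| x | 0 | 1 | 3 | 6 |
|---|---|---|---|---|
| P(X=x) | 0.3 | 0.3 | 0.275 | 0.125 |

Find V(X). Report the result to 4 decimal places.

E[X] = (0)(0.3) + (1)(0.3) + (3)(0.275) + (6)(0.125) = 1.875
E[X²] = (0)²(0.3) + (1)²(0.3) + (3)²(0.275) + (6)²(0.125) = 7.275
V(X) = E[X²] − (E[X])² = 7.275 − (1.875)² = 3.759375

3.7594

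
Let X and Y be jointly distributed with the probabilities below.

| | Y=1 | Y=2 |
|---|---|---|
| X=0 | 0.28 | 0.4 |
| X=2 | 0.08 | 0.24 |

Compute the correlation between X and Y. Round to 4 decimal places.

0.1572

E[X] = 0.64,  E[Y] = 1.64
E[XY] = 1.12
Cov(X,Y) = E[XY] − E[X]E[Y] = 1.12 − (0.64)(1.64) = 0.0704
var(X) = 0.8704,  var(Y) = 0.2304
ρ = 0.0704 / √(0.8704·0.2304) ≈ 0.1572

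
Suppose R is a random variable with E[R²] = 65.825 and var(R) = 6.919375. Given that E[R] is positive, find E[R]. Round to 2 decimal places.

(E[R])² = E[R²] − var(R) = 65.825 − 6.919375 = 58.905625
E[R] = √58.905625 = 7.675

7.68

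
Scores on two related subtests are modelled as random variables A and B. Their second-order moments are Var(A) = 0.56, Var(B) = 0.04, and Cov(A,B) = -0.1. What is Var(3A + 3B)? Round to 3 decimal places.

Var(3A + 3B) = (3)²·Var(A) + (3)²·Var(B) + 2·(3)·(3)·Cov(A,B)
= 9·0.56 + 9·0.04 + 18·-0.1 = 3.6

3.600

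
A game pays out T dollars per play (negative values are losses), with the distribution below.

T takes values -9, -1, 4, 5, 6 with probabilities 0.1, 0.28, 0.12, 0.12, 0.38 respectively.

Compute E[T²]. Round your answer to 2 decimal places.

26.98

E[T²] = (-9)²(0.1) + (-1)²(0.28) + (4)²(0.12) + (5)²(0.12) + (6)²(0.38) = 26.98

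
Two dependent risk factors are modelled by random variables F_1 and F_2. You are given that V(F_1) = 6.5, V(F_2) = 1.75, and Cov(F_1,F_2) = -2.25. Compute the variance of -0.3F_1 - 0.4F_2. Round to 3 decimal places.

0.325

V(-0.3F_1 - 0.4F_2) = (-0.3)²·V(F_1) + (-0.4)²·V(F_2) + 2·(-0.3)·(-0.4)·Cov(F_1,F_2)
= 0.09·6.5 + 0.16·1.75 + 0.24·-2.25 = 0.325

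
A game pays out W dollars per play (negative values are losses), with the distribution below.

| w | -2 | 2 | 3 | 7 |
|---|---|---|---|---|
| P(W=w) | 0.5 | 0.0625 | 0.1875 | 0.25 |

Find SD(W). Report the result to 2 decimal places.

3.76

E[W] = (-2)(0.5) + (2)(0.0625) + (3)(0.1875) + (7)(0.25) = 1.4375
E[W²] = (-2)²(0.5) + (2)²(0.0625) + (3)²(0.1875) + (7)²(0.25) = 16.1875
var(W) = E[W²] − (E[W])² = 16.1875 − (1.4375)² = 14.12109375
SD(W) = √14.12109375 ≈ 3.76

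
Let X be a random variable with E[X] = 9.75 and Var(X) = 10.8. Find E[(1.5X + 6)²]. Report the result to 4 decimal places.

449.6906

E[1.5X + 6] = 1.5·9.75 + 6 = 20.625
Var(1.5X + 6) = (1.5)²·10.8 = 24.3
E[(1.5X + 6)²] = Var((1.5X + 6)) + (E[(1.5X + 6)])² = 24.3 + (20.625)² = 449.690625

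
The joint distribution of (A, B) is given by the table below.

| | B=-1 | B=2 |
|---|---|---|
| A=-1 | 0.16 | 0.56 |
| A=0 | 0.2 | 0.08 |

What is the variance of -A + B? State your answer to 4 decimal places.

2.8704

E[A] = -0.72,  E[B] = 0.92,  E[AB] = -0.96
Var(A) = 0.72 − (-0.72)² = 0.2016;  Var(B) = 2.92 − (0.92)² = 2.0736
cov(A,B) = -0.96 − (-0.72)(0.92) = -0.2976
Var(-A + B) = (-1)²·0.2016 + (1)²·2.0736 + 2·(-1)·(1)·-0.2976 = 2.8704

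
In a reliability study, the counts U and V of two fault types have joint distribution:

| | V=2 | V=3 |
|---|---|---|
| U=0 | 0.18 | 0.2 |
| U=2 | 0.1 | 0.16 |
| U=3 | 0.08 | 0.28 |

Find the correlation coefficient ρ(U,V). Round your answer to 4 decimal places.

E[U] = 1.6,  E[V] = 2.64
E[UV] = 4.36
Cov(U,V) = E[UV] − E[U]E[V] = 4.36 − (1.6)(2.64) = 0.136
var(U) = 1.72,  var(V) = 0.2304
ρ = 0.136 / √(1.72·0.2304) ≈ 0.2160

0.2160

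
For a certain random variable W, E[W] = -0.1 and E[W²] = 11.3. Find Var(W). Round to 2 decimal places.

Var(W) = 11.3 − (-0.1)² = 11.29

11.29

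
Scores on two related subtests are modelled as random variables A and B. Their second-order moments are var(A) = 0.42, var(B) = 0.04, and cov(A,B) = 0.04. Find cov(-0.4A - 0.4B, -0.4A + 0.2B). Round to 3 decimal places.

0.067

cov(-0.4A - 0.4B, -0.4A + 0.2B) = (-0.4)(-0.4)var(A) + (-0.4)(0.2)var(B) + [(-0.4)(0.2) + (-0.4)(-0.4)]cov(A,B)
= 0.16·0.42 + -0.08·0.04 + 0.08·0.04 = 0.0672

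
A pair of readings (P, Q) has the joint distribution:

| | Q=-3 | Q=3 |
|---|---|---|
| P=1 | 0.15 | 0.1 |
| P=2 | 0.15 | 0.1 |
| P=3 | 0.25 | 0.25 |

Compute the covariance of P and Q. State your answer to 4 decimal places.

0.2250

E[P] = 2.25,  E[Q] = -0.3
E[PQ] = -0.45
Cov(P,Q) = E[PQ] − E[P]E[Q] = -0.45 − (2.25)(-0.3) = 0.225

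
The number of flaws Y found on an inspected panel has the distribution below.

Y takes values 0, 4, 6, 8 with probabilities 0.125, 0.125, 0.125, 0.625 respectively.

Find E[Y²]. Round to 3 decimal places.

46.500

E[Y²] = (0)²(0.125) + (4)²(0.125) + (6)²(0.125) + (8)²(0.625) = 46.5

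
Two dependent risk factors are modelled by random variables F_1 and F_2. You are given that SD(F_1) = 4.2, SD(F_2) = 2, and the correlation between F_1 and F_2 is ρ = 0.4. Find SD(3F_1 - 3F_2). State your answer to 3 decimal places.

var(F_1) = (4.2)² = 17.64;  var(F_2) = (2)² = 4
Cov(F_1,F_2) = ρ·SD(F_1)·SD(F_2) = 0.4·4.2·2 = 3.36
var(3F_1 - 3F_2) = (3)²·var(F_1) + (-3)²·var(F_2) + 2·(3)·(-3)·Cov(F_1,F_2)
= 9·17.64 + 9·4 + -18·3.36 = 134.28
SD(3F_1 - 3F_2) = √134.28 ≈ 11.588

11.588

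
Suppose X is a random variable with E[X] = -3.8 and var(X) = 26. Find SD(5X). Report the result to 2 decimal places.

var(5X) = (5)²·26 = 650
SD(5X) = √650 ≈ 25.50

25.50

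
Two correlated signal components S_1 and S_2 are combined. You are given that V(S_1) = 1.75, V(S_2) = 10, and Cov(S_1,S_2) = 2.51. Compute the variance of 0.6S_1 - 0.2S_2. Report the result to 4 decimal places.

V(0.6S_1 - 0.2S_2) = (0.6)²·V(S_1) + (-0.2)²·V(S_2) + 2·(0.6)·(-0.2)·Cov(S_1,S_2)
= 0.36·1.75 + 0.04·10 + -0.24·2.51 = 0.4276

0.4276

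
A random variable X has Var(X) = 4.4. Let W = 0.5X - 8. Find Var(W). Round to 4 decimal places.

Var(0.5X - 8) = (0.5)²·Var(X) = 0.25·4.4 = 1.1

1.1000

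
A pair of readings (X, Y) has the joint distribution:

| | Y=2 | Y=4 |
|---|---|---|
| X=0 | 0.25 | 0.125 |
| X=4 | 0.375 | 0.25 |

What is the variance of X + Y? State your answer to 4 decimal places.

E[X] = 2.5,  E[Y] = 2.75,  E[XY] = 7
V(X) = 10 − (2.5)² = 3.75;  V(Y) = 8.5 − (2.75)² = 0.9375
Cov(X,Y) = 7 − (2.5)(2.75) = 0.125
V(X + Y) = (1)²·3.75 + (1)²·0.9375 + 2·(1)·(1)·0.125 = 4.9375

4.9375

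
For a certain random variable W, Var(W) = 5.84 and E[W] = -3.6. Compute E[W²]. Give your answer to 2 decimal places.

18.80

E[W²] = Var(W) + (E[W])² = 5.84 + (-3.6)² = 18.8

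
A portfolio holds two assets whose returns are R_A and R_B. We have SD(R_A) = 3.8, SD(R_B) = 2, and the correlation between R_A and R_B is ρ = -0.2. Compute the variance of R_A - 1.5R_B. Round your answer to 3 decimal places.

var(R_A) = (3.8)² = 14.44;  var(R_B) = (2)² = 4
Cov(R_A,R_B) = ρ·SD(R_A)·SD(R_B) = -0.2·3.8·2 = -1.52
var(R_A - 1.5R_B) = (1)²·var(R_A) + (-1.5)²·var(R_B) + 2·(1)·(-1.5)·Cov(R_A,R_B)
= 1·14.44 + 2.25·4 + -3·-1.52 = 28

28.000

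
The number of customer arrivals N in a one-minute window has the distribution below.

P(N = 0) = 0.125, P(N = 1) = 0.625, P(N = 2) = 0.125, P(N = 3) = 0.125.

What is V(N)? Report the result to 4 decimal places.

E[N] = (0)(0.125) + (1)(0.625) + (2)(0.125) + (3)(0.125) = 1.25
E[N²] = (0)²(0.125) + (1)²(0.625) + (2)²(0.125) + (3)²(0.125) = 2.25
V(N) = E[N²] − (E[N])² = 2.25 − (1.25)² = 0.6875

0.6875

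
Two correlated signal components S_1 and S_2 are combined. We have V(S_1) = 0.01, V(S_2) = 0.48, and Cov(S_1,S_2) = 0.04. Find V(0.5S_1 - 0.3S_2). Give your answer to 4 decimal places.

V(0.5S_1 - 0.3S_2) = (0.5)²·V(S_1) + (-0.3)²·V(S_2) + 2·(0.5)·(-0.3)·Cov(S_1,S_2)
= 0.25·0.01 + 0.09·0.48 + -0.3·0.04 = 0.0337

0.0337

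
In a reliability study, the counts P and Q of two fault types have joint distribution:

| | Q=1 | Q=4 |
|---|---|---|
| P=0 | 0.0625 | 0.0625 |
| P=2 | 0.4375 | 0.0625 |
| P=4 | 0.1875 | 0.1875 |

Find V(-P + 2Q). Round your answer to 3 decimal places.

E[P] = 2.5,  E[Q] = 1.9375,  E[PQ] = 5.125
V(P) = 8 − (2.5)² = 1.75;  V(Q) = 5.6875 − (1.9375)² = 1.93359375
Cov(P,Q) = 5.125 − (2.5)(1.9375) = 0.28125
V(-P + 2Q) = (-1)²·1.75 + (2)²·1.93359375 + 2·(-1)·(2)·0.28125 = 8.359375

8.359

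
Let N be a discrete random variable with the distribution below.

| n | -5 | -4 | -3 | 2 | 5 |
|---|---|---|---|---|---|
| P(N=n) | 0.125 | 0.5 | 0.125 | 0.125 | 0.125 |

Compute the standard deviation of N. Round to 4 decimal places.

3.3704

E[N] = (-5)(0.125) + (-4)(0.5) + (-3)(0.125) + (2)(0.125) + (5)(0.125) = -2.125
E[N²] = (-5)²(0.125) + (-4)²(0.5) + (-3)²(0.125) + (2)²(0.125) + (5)²(0.125) = 15.875
var(N) = E[N²] − (E[N])² = 15.875 − (-2.125)² = 11.359375
σ(N) = √11.359375 ≈ 3.3704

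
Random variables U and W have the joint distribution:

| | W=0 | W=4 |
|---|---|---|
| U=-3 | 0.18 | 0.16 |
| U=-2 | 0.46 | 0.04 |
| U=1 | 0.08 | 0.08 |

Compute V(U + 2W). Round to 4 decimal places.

15.3156

E[U] = -1.86,  E[W] = 1.12,  E[UW] = -1.92
V(U) = 5.22 − (-1.86)² = 1.7604;  V(W) = 4.48 − (1.12)² = 3.2256
Cov(U,W) = -1.92 − (-1.86)(1.12) = 0.1632
V(U + 2W) = (1)²·1.7604 + (2)²·3.2256 + 2·(1)·(2)·0.1632 = 15.3156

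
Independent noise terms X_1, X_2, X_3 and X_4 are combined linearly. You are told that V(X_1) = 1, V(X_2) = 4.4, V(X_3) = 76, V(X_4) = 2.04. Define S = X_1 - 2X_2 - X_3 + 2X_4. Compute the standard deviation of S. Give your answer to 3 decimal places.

10.137

By independence, V(S) = (1)²V(X_1) + (-2)²V(X_2) + (-1)²V(X_3) + (2)²V(X_4)
= (1)²·1 + (-2)²·4.4 + (-1)²·76 + (2)²·2.04 = 102.76
SD(S) = √102.76 ≈ 10.137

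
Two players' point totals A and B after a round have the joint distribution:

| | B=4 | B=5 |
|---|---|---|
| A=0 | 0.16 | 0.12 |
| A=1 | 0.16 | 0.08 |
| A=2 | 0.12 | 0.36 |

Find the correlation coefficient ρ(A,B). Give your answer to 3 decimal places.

0.304

E[A] = 1.2,  E[B] = 4.56
E[AB] = 5.6
cov(A,B) = E[AB] − E[A]E[B] = 5.6 − (1.2)(4.56) = 0.128
Var(A) = 0.72,  Var(B) = 0.2464
ρ = 0.128 / √(0.72·0.2464) ≈ 0.304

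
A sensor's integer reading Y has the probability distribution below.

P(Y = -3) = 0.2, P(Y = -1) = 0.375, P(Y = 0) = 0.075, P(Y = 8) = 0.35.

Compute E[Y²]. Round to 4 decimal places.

24.5750

E[Y²] = (-3)²(0.2) + (-1)²(0.375) + (0)²(0.075) + (8)²(0.35) = 24.575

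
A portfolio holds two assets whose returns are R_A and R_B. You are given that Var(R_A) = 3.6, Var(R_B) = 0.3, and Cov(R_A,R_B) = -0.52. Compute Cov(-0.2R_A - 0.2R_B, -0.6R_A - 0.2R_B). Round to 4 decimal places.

0.3608

Cov(-0.2R_A - 0.2R_B, -0.6R_A - 0.2R_B) = (-0.2)(-0.6)Var(R_A) + (-0.2)(-0.2)Var(R_B) + [(-0.2)(-0.2) + (-0.2)(-0.6)]Cov(R_A,R_B)
= 0.12·3.6 + 0.04·0.3 + 0.16·-0.52 = 0.3608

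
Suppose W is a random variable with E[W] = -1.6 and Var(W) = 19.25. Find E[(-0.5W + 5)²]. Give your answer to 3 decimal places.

38.453

E[-0.5W + 5] = -0.5·-1.6 + 5 = 5.8
Var(-0.5W + 5) = (-0.5)²·19.25 = 4.8125
E[(-0.5W + 5)²] = Var((-0.5W + 5)) + (E[(-0.5W + 5)])² = 4.8125 + (5.8)² = 38.4525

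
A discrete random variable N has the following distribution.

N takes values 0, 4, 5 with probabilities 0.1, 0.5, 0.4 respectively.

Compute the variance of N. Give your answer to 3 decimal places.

E[N] = (0)(0.1) + (4)(0.5) + (5)(0.4) = 4
E[N²] = (0)²(0.1) + (4)²(0.5) + (5)²(0.4) = 18
var(N) = E[N²] − (E[N])² = 18 − (4)² = 2

2.000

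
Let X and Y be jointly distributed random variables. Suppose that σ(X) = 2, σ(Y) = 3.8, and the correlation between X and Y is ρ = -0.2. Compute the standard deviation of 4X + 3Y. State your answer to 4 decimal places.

var(X) = (2)² = 4;  var(Y) = (3.8)² = 14.44
cov(X,Y) = ρ·σ(X)·σ(Y) = -0.2·2·3.8 = -1.52
var(4X + 3Y) = (4)²·var(X) + (3)²·var(Y) + 2·(4)·(3)·cov(X,Y)
= 16·4 + 9·14.44 + 24·-1.52 = 157.48
σ(4X + 3Y) = √157.48 ≈ 12.5491

12.5491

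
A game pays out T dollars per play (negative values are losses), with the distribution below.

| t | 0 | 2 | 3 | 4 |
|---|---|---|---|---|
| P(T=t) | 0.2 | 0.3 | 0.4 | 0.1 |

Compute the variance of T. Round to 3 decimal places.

E[T] = (0)(0.2) + (2)(0.3) + (3)(0.4) + (4)(0.1) = 2.2
E[T²] = (0)²(0.2) + (2)²(0.3) + (3)²(0.4) + (4)²(0.1) = 6.4
Var(T) = E[T²] − (E[T])² = 6.4 − (2.2)² = 1.56

1.560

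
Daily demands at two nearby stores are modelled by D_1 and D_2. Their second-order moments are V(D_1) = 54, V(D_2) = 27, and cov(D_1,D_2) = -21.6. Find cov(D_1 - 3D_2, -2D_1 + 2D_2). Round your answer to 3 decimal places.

-442.800

cov(D_1 - 3D_2, -2D_1 + 2D_2) = (1)(-2)V(D_1) + (-3)(2)V(D_2) + [(1)(2) + (-3)(-2)]cov(D_1,D_2)
= -2·54 + -6·27 + 8·-21.6 = -442.8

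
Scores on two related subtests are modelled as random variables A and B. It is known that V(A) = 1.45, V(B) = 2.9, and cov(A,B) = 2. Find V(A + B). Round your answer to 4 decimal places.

V(A + B) = (1)²·V(A) + (1)²·V(B) + 2·(1)·(1)·cov(A,B)
= 1·1.45 + 1·2.9 + 2·2 = 8.35

8.3500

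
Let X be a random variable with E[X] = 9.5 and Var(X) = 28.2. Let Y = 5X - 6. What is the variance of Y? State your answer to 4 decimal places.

705.0000

Var(5X - 6) = (5)²·Var(X) = 25·28.2 = 705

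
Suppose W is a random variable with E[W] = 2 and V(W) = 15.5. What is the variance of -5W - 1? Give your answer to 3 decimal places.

V(-5W - 1) = (-5)²·V(W) = 25·15.5 = 387.5

387.500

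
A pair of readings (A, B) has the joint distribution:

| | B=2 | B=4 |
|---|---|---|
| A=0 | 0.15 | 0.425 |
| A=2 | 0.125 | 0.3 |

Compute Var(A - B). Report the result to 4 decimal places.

1.8400

E[A] = 0.85,  E[B] = 3.45,  E[AB] = 2.9
Var(A) = 1.7 − (0.85)² = 0.9775;  Var(B) = 12.7 − (3.45)² = 0.7975
Cov(A,B) = 2.9 − (0.85)(3.45) = -0.0325
Var(A - B) = (1)²·0.9775 + (-1)²·0.7975 + 2·(1)·(-1)·-0.0325 = 1.84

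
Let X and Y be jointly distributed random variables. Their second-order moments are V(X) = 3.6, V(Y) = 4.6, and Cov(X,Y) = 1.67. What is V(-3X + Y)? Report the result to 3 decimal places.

26.980

V(-3X + Y) = (-3)²·V(X) + (1)²·V(Y) + 2·(-3)·(1)·Cov(X,Y)
= 9·3.6 + 1·4.6 + -6·1.67 = 26.98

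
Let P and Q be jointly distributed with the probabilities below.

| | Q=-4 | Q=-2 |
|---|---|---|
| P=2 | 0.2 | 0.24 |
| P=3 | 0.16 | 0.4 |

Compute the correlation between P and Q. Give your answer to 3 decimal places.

E[P] = 2.56,  E[Q] = -2.72
E[PQ] = -6.88
cov(P,Q) = E[PQ] − E[P]E[Q] = -6.88 − (2.56)(-2.72) = 0.0832
var(P) = 0.2464,  var(Q) = 0.9216
ρ = 0.0832 / √(0.2464·0.9216) ≈ 0.175

0.175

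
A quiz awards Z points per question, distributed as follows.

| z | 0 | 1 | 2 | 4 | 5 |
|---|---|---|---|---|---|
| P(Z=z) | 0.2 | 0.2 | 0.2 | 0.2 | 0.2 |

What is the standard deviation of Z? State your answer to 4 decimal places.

E[Z] = (0)(0.2) + (1)(0.2) + (2)(0.2) + (4)(0.2) + (5)(0.2) = 2.4
E[Z²] = (0)²(0.2) + (1)²(0.2) + (2)²(0.2) + (4)²(0.2) + (5)²(0.2) = 9.2
Var(Z) = E[Z²] − (E[Z])² = 9.2 − (2.4)² = 3.44
SD(Z) = √3.44 ≈ 1.8547

1.8547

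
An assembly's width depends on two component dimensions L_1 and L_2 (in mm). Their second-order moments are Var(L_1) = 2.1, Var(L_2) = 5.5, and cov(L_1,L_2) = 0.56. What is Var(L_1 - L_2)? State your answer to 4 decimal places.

6.4800

Var(L_1 - L_2) = (1)²·Var(L_1) + (-1)²·Var(L_2) + 2·(1)·(-1)·cov(L_1,L_2)
= 1·2.1 + 1·5.5 + -2·0.56 = 6.48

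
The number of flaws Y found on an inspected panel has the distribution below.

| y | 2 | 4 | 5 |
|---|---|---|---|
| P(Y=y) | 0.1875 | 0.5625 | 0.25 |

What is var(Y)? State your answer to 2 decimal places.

0.98

E[Y] = (2)(0.1875) + (4)(0.5625) + (5)(0.25) = 3.875
E[Y²] = (2)²(0.1875) + (4)²(0.5625) + (5)²(0.25) = 16
var(Y) = E[Y²] − (E[Y])² = 16 − (3.875)² = 0.984375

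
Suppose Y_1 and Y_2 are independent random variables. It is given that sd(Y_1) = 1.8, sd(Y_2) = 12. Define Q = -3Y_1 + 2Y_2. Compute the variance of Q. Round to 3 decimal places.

Var(Y_1) = 3.24, Var(Y_2) = 144
By independence, Var(Q) = (-3)²Var(Y_1) + (2)²Var(Y_2)
= (-3)²·3.24 + (2)²·144 = 605.16

605.160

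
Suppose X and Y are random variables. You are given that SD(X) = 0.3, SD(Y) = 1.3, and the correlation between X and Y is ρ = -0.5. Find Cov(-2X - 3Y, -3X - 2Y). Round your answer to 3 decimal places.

var(X) = (0.3)² = 0.09;  var(Y) = (1.3)² = 1.69
Cov(X,Y) = ρ·SD(X)·SD(Y) = -0.5·0.3·1.3 = -0.195
Cov(-2X - 3Y, -3X - 2Y) = (-2)(-3)var(X) + (-3)(-2)var(Y) + [(-2)(-2) + (-3)(-3)]Cov(X,Y)
= 6·0.09 + 6·1.69 + 13·-0.195 = 8.145

8.145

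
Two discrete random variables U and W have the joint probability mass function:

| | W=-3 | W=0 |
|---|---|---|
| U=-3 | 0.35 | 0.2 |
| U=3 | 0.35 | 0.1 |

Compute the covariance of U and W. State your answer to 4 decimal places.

E[U] = -0.3,  E[W] = -2.1
E[UW] = 0
Cov(U,W) = E[UW] − E[U]E[W] = 0 − (-0.3)(-2.1) = -0.63

-0.6300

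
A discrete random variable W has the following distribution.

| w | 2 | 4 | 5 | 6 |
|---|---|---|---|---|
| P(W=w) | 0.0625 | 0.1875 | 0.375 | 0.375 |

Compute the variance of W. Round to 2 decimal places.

E[W] = (2)(0.0625) + (4)(0.1875) + (5)(0.375) + (6)(0.375) = 5
E[W²] = (2)²(0.0625) + (4)²(0.1875) + (5)²(0.375) + (6)²(0.375) = 26.125
Var(W) = E[W²] − (E[W])² = 26.125 − (5)² = 1.125

1.13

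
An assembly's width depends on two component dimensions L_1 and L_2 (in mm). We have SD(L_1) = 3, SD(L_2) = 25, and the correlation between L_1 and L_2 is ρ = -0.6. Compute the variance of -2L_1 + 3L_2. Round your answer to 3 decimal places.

Var(L_1) = (3)² = 9;  Var(L_2) = (25)² = 625
Cov(L_1,L_2) = ρ·SD(L_1)·SD(L_2) = -0.6·3·25 = -45
Var(-2L_1 + 3L_2) = (-2)²·Var(L_1) + (3)²·Var(L_2) + 2·(-2)·(3)·Cov(L_1,L_2)
= 4·9 + 9·625 + -12·-45 = 6201

6201.000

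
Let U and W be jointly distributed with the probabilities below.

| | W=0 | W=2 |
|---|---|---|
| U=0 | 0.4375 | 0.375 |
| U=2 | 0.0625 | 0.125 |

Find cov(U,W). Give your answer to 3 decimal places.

0.125

E[U] = 0.375,  E[W] = 1
E[UW] = 0.5
cov(U,W) = E[UW] − E[U]E[W] = 0.5 − (0.375)(1) = 0.125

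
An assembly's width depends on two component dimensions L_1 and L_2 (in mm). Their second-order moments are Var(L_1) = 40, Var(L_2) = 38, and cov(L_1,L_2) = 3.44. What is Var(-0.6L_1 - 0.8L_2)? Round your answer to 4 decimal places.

42.0224

Var(-0.6L_1 - 0.8L_2) = (-0.6)²·Var(L_1) + (-0.8)²·Var(L_2) + 2·(-0.6)·(-0.8)·cov(L_1,L_2)
= 0.36·40 + 0.64·38 + 0.96·3.44 = 42.0224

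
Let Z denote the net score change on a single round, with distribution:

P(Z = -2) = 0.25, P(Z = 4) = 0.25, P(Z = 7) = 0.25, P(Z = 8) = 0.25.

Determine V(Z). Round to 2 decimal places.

15.19

E[Z] = (-2)(0.25) + (4)(0.25) + (7)(0.25) + (8)(0.25) = 4.25
E[Z²] = (-2)²(0.25) + (4)²(0.25) + (7)²(0.25) + (8)²(0.25) = 33.25
V(Z) = E[Z²] − (E[Z])² = 33.25 − (4.25)² = 15.1875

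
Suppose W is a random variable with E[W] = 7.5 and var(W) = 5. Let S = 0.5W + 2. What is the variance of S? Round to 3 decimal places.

1.250

var(0.5W + 2) = (0.5)²·var(W) = 0.25·5 = 1.25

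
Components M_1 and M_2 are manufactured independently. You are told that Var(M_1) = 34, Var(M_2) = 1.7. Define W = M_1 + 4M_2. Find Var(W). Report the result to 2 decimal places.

61.20

By independence, Var(W) = (1)²Var(M_1) + (4)²Var(M_2)
= (1)²·34 + (4)²·1.7 = 61.2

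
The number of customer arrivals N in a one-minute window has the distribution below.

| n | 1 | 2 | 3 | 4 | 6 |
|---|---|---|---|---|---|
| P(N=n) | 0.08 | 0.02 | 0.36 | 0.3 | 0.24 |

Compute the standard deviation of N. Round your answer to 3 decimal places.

E[N] = (1)(0.08) + (2)(0.02) + (3)(0.36) + (4)(0.3) + (6)(0.24) = 3.84
E[N²] = (1)²(0.08) + (2)²(0.02) + (3)²(0.36) + (4)²(0.3) + (6)²(0.24) = 16.84
Var(N) = E[N²] − (E[N])² = 16.84 − (3.84)² = 2.0944
SD(N) = √2.0944 ≈ 1.447

1.447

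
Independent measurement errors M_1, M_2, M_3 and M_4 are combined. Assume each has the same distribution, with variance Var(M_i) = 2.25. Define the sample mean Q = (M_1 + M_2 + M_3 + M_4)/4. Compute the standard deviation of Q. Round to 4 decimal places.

By independence, Var(Q) = (0.25)²Var(M_1) + (0.25)²Var(M_2) + (0.25)²Var(M_3) + (0.25)²Var(M_4)
= (0.25)²·2.25 + (0.25)²·2.25 + (0.25)²·2.25 + (0.25)²·2.25 = 0.5625
σ(Q) = √0.5625 ≈ 0.7500

0.7500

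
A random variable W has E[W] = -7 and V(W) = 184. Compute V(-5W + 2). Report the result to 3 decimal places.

4600.000

V(-5W + 2) = (-5)²·V(W) = 25·184 = 4600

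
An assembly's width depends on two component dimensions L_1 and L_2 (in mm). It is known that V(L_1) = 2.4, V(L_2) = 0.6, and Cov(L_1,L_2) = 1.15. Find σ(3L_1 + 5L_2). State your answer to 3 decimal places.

8.432

V(3L_1 + 5L_2) = (3)²·V(L_1) + (5)²·V(L_2) + 2·(3)·(5)·Cov(L_1,L_2)
= 9·2.4 + 25·0.6 + 30·1.15 = 71.1
σ(3L_1 + 5L_2) = √71.1 ≈ 8.432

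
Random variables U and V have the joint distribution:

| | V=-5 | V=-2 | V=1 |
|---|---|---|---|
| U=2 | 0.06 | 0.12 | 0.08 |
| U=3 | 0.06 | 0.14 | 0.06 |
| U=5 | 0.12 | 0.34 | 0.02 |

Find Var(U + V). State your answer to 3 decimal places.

4.248

E[U] = 3.7,  E[V] = -2.24,  E[UV] = -8.78
Var(U) = 15.38 − (3.7)² = 1.69;  Var(V) = 8.56 − (-2.24)² = 3.5424
Cov(U,V) = -8.78 − (3.7)(-2.24) = -0.492
Var(U + V) = (1)²·1.69 + (1)²·3.5424 + 2·(1)·(1)·-0.492 = 4.2484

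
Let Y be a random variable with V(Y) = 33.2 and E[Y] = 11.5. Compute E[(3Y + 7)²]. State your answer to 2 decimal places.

E[3Y + 7] = 3·11.5 + 7 = 41.5
V(3Y + 7) = (3)²·33.2 = 298.8
E[(3Y + 7)²] = V((3Y + 7)) + (E[(3Y + 7)])² = 298.8 + (41.5)² = 2021.05

2021.05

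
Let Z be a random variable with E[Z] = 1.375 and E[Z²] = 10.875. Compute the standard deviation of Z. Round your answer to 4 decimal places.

2.9974

Var(Z) = 10.875 − (1.375)² = 8.984375
sd(Z) = √8.984375 ≈ 2.9974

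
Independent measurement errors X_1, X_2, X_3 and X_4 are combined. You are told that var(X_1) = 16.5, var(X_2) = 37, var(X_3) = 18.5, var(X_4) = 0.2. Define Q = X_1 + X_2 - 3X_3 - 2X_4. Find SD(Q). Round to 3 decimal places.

By independence, var(Q) = (1)²var(X_1) + (1)²var(X_2) + (-3)²var(X_3) + (-2)²var(X_4)
= (1)²·16.5 + (1)²·37 + (-3)²·18.5 + (-2)²·0.2 = 220.8
SD(Q) = √220.8 ≈ 14.859

14.859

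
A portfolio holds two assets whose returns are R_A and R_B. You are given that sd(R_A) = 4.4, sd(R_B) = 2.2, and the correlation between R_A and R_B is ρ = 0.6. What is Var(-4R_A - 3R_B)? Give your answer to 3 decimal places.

492.712

Var(R_A) = (4.4)² = 19.36;  Var(R_B) = (2.2)² = 4.84
Cov(R_A,R_B) = ρ·sd(R_A)·sd(R_B) = 0.6·4.4·2.2 = 5.808
Var(-4R_A - 3R_B) = (-4)²·Var(R_A) + (-3)²·Var(R_B) + 2·(-4)·(-3)·Cov(R_A,R_B)
= 16·19.36 + 9·4.84 + 24·5.808 = 492.712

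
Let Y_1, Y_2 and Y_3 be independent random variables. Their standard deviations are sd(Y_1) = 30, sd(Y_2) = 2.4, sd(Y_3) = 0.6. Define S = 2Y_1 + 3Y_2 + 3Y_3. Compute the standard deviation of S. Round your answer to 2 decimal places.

Var(Y_1) = 900, Var(Y_2) = 5.76, Var(Y_3) = 0.36
By independence, Var(S) = (2)²Var(Y_1) + (3)²Var(Y_2) + (3)²Var(Y_3)
= (2)²·900 + (3)²·5.76 + (3)²·0.36 = 3655.08
sd(S) = √3655.08 ≈ 60.46

60.46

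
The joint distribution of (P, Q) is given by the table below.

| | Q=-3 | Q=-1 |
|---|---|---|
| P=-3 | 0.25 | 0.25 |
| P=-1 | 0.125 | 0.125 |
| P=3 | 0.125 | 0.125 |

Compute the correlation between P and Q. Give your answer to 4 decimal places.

E[P] = -1,  E[Q] = -2
E[PQ] = 2
Cov(P,Q) = E[PQ] − E[P]E[Q] = 2 − (-1)(-2) = 0
Var(P) = 6,  Var(Q) = 1
ρ = 0 / √(6·1) ≈ 0.0000

0.0000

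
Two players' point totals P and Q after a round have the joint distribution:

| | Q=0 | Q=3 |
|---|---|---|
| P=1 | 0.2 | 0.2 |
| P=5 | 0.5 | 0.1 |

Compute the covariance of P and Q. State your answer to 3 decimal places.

-0.960

E[P] = 3.4,  E[Q] = 0.9
E[PQ] = 2.1
Cov(P,Q) = E[PQ] − E[P]E[Q] = 2.1 − (3.4)(0.9) = -0.96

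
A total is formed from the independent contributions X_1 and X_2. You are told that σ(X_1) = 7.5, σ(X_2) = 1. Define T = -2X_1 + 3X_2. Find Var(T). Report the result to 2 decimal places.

234.00

Var(X_1) = 56.25, Var(X_2) = 1
By independence, Var(T) = (-2)²Var(X_1) + (3)²Var(X_2)
= (-2)²·56.25 + (3)²·1 = 234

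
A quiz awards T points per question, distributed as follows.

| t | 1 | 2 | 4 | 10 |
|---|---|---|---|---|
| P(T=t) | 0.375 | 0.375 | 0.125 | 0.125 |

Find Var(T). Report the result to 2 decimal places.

E[T] = (1)(0.375) + (2)(0.375) + (4)(0.125) + (10)(0.125) = 2.875
E[T²] = (1)²(0.375) + (2)²(0.375) + (4)²(0.125) + (10)²(0.125) = 16.375
Var(T) = E[T²] − (E[T])² = 16.375 − (2.875)² = 8.109375

8.11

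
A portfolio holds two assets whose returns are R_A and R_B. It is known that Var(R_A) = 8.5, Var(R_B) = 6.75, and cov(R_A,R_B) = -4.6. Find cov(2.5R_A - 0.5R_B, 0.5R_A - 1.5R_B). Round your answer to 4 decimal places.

34.0875

cov(2.5R_A - 0.5R_B, 0.5R_A - 1.5R_B) = (2.5)(0.5)Var(R_A) + (-0.5)(-1.5)Var(R_B) + [(2.5)(-1.5) + (-0.5)(0.5)]cov(R_A,R_B)
= 1.25·8.5 + 0.75·6.75 + -4·-4.6 = 34.0875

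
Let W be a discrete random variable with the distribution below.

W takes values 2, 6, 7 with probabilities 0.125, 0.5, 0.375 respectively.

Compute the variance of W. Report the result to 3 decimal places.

E[W] = (2)(0.125) + (6)(0.5) + (7)(0.375) = 5.875
E[W²] = (2)²(0.125) + (6)²(0.5) + (7)²(0.375) = 36.875
var(W) = E[W²] − (E[W])² = 36.875 − (5.875)² = 2.359375

2.359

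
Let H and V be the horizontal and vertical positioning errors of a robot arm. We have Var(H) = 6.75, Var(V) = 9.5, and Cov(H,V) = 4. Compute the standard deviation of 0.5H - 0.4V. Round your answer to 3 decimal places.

1.268

Var(0.5H - 0.4V) = (0.5)²·Var(H) + (-0.4)²·Var(V) + 2·(0.5)·(-0.4)·Cov(H,V)
= 0.25·6.75 + 0.16·9.5 + -0.4·4 = 1.6075
sd(0.5H - 0.4V) = √1.6075 ≈ 1.268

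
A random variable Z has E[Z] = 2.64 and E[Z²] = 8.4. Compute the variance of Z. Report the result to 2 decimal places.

1.43

var(Z) = 8.4 − (2.64)² = 1.4304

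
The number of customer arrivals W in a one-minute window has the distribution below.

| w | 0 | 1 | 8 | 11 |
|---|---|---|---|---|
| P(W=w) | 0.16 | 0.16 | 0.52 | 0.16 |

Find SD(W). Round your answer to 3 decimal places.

E[W] = (0)(0.16) + (1)(0.16) + (8)(0.52) + (11)(0.16) = 6.08
E[W²] = (0)²(0.16) + (1)²(0.16) + (8)²(0.52) + (11)²(0.16) = 52.8
var(W) = E[W²] − (E[W])² = 52.8 − (6.08)² = 15.8336
SD(W) = √15.8336 ≈ 3.979

3.979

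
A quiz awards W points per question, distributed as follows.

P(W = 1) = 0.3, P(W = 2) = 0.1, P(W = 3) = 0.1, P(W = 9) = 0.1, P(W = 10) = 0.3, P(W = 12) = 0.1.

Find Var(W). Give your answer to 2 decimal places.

E[W] = (1)(0.3) + (2)(0.1) + (3)(0.1) + (9)(0.1) + (10)(0.3) + (12)(0.1) = 5.9
E[W²] = (1)²(0.3) + (2)²(0.1) + (3)²(0.1) + (9)²(0.1) + (10)²(0.3) + (12)²(0.1) = 54.1
Var(W) = E[W²] − (E[W])² = 54.1 − (5.9)² = 19.29

19.29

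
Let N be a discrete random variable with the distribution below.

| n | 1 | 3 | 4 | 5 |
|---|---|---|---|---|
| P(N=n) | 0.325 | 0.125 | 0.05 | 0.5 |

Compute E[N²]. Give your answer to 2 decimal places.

14.75

E[N²] = (1)²(0.325) + (3)²(0.125) + (4)²(0.05) + (5)²(0.5) = 14.75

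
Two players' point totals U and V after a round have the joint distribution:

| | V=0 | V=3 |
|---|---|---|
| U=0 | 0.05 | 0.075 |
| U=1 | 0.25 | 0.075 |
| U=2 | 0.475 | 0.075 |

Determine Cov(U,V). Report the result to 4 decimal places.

-0.2869

E[U] = 1.425,  E[V] = 0.675
E[UV] = 0.675
Cov(U,V) = E[UV] − E[U]E[V] = 0.675 − (1.425)(0.675) = -0.286875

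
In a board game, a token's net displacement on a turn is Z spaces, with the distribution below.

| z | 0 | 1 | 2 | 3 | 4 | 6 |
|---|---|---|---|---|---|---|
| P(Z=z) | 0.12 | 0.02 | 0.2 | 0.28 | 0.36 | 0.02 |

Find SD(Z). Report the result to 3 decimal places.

E[Z] = (0)(0.12) + (1)(0.02) + (2)(0.2) + (3)(0.28) + (4)(0.36) + (6)(0.02) = 2.82
E[Z²] = (0)²(0.12) + (1)²(0.02) + (2)²(0.2) + (3)²(0.28) + (4)²(0.36) + (6)²(0.02) = 9.82
V(Z) = E[Z²] − (E[Z])² = 9.82 − (2.82)² = 1.8676
SD(Z) = √1.8676 ≈ 1.367

1.367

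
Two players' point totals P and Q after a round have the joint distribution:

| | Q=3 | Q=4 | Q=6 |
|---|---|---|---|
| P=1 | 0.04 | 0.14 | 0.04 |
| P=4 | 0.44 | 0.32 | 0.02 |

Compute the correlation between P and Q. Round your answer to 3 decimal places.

-0.374

E[P] = 3.34,  E[Q] = 3.64
E[PQ] = 11.8
Cov(P,Q) = E[PQ] − E[P]E[Q] = 11.8 − (3.34)(3.64) = -0.3576
Var(P) = 1.5444,  Var(Q) = 0.5904
ρ = -0.3576 / √(1.5444·0.5904) ≈ -0.374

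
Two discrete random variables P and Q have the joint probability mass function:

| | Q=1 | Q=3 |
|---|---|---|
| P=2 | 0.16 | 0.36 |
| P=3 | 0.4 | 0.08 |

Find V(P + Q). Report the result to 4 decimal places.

E[P] = 2.48,  E[Q] = 1.88,  E[PQ] = 4.4
V(P) = 6.4 − (2.48)² = 0.2496;  V(Q) = 4.52 − (1.88)² = 0.9856
Cov(P,Q) = 4.4 − (2.48)(1.88) = -0.2624
V(P + Q) = (1)²·0.2496 + (1)²·0.9856 + 2·(1)·(1)·-0.2624 = 0.7104

0.7104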